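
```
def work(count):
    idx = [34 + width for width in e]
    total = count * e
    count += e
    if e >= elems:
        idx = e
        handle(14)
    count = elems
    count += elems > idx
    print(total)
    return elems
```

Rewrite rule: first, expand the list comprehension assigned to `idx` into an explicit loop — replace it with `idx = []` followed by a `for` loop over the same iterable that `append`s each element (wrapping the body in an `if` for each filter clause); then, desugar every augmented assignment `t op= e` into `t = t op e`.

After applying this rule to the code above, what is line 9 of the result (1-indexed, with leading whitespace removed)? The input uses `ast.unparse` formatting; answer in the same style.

handle(14)

Transformed code:
def work(count):
    idx = []
    for width in e:
        idx.append(34 + width)
    total = count * e
    count = count + e
    if e >= elems:
        idx = e
        handle(14)
    count = elems
    count = count + (elems > idx)
    print(total)
    return elems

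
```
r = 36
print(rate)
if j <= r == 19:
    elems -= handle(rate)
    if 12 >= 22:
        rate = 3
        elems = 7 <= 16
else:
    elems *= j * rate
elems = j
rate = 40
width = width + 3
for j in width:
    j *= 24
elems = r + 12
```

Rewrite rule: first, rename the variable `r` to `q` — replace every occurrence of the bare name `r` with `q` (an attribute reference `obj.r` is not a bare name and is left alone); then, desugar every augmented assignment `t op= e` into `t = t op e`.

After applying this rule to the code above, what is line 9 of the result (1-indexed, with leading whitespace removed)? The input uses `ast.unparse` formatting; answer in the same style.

Transformed code:
q = 36
print(rate)
if j <= q == 19:
    elems = elems - handle(rate)
    if 12 >= 22:
        rate = 3
        elems = 7 <= 16
else:
    elems = elems * (j * rate)
elems = j
rate = 40
width = width + 3
for j in width:
    j = j * 24
elems = q + 12

elems = elems * (j * rate)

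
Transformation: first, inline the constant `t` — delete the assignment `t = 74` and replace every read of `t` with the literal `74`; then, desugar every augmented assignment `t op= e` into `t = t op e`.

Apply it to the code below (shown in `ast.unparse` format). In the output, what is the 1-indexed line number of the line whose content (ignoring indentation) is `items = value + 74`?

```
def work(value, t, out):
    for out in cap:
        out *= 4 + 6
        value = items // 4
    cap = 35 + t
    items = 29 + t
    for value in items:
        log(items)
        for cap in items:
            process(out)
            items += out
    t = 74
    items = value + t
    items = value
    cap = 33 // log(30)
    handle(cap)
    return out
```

12

Transformed code:
def work(value, t, out):
    for out in cap:
        out = out * (4 + 6)
        value = items // 4
    cap = 35 + 74
    items = 29 + 74
    for value in items:
        log(items)
        for cap in items:
            process(out)
            items = items + out
    items = value + 74
    items = value
    cap = 33 // log(30)
    handle(cap)
    return out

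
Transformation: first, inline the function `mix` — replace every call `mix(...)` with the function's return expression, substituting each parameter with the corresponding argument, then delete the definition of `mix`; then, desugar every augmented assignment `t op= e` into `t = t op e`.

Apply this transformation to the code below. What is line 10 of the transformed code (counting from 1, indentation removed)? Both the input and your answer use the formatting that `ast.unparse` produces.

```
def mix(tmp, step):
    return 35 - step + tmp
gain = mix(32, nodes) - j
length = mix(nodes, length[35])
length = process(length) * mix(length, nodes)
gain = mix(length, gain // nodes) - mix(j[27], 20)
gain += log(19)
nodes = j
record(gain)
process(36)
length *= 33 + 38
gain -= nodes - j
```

Transformed code:
gain = 35 - nodes + 32 - j
length = 35 - length[35] + nodes
length = process(length) * (35 - nodes + length)
gain = 35 - gain // nodes + length - (35 - 20 + j[27])
gain = gain + log(19)
nodes = j
record(gain)
process(36)
length = length * (33 + 38)
gain = gain - (nodes - j)

gain = gain - (nodes - j)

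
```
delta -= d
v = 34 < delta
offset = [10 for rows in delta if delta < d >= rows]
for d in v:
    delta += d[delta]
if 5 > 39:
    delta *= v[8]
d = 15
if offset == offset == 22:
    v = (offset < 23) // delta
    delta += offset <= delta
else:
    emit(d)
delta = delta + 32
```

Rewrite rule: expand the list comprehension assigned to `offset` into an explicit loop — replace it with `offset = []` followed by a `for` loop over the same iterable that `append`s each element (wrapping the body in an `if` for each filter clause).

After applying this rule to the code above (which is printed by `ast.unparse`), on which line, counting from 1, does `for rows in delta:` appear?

4

Transformed code:
delta -= d
v = 34 < delta
offset = []
for rows in delta:
    if delta < d >= rows:
        offset.append(10)
for d in v:
    delta += d[delta]
if 5 > 39:
    delta *= v[8]
d = 15
if offset == offset == 22:
    v = (offset < 23) // delta
    delta += offset <= delta
else:
    emit(d)
delta = delta + 32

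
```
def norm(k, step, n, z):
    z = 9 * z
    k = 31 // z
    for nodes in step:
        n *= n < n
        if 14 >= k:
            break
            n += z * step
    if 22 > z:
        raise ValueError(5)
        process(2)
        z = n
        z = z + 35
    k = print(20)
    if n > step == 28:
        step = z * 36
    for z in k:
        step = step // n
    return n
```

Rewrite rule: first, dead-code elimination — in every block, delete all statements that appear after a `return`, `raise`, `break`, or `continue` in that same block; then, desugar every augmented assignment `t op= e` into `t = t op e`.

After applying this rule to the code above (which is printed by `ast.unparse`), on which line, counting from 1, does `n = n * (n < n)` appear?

Transformed code:
def norm(k, step, n, z):
    z = 9 * z
    k = 31 // z
    for nodes in step:
        n = n * (n < n)
        if 14 >= k:
            break
    if 22 > z:
        raise ValueError(5)
    k = print(20)
    if n > step == 28:
        step = z * 36
    for z in k:
        step = step // n
    return n

5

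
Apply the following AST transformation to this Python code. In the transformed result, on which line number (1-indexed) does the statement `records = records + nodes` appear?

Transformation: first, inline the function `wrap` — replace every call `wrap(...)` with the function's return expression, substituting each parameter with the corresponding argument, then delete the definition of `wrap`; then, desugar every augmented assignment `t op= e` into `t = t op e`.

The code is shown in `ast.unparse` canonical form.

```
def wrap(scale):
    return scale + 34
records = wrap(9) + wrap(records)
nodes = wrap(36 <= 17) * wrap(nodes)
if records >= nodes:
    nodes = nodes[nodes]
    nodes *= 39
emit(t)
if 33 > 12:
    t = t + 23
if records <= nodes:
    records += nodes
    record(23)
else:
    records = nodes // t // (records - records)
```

10

Transformed code:
records = 9 + 34 + (records + 34)
nodes = ((36 <= 17) + 34) * (nodes + 34)
if records >= nodes:
    nodes = nodes[nodes]
    nodes = nodes * 39
emit(t)
if 33 > 12:
    t = t + 23
if records <= nodes:
    records = records + nodes
    record(23)
else:
    records = nodes // t // (records - records)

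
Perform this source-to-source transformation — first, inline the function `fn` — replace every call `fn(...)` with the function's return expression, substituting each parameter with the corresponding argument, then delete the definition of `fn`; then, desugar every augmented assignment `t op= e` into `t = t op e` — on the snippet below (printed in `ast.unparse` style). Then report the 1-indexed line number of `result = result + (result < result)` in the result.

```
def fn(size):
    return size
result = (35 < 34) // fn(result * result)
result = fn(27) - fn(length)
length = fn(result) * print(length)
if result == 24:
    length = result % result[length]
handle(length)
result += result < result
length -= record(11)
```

7

Transformed code:
result = (35 < 34) // (result * result)
result = 27 - length
length = result * print(length)
if result == 24:
    length = result % result[length]
handle(length)
result = result + (result < result)
length = length - record(11)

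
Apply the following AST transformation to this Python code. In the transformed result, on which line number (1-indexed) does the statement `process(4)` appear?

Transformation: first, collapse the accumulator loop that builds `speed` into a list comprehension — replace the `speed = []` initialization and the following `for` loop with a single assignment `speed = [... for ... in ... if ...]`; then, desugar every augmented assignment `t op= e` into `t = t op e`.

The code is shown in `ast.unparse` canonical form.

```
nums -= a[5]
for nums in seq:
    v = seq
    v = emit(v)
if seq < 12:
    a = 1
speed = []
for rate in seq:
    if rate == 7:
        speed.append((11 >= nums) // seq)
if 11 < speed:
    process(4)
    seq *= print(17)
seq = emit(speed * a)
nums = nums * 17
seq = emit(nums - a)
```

Transformed code:
nums = nums - a[5]
for nums in seq:
    v = seq
    v = emit(v)
if seq < 12:
    a = 1
speed = [(11 >= nums) // seq for rate in seq if rate == 7]
if 11 < speed:
    process(4)
    seq = seq * print(17)
seq = emit(speed * a)
nums = nums * 17
seq = emit(nums - a)

9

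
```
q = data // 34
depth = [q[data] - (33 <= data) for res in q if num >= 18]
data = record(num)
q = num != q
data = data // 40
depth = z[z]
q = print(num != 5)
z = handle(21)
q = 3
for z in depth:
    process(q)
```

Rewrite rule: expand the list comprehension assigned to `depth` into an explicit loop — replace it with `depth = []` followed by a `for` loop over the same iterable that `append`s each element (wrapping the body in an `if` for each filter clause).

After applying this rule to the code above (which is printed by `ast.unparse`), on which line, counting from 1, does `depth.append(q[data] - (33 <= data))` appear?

5

Transformed code:
q = data // 34
depth = []
for res in q:
    if num >= 18:
        depth.append(q[data] - (33 <= data))
data = record(num)
q = num != q
data = data // 40
depth = z[z]
q = print(num != 5)
z = handle(21)
q = 3
for z in depth:
    process(q)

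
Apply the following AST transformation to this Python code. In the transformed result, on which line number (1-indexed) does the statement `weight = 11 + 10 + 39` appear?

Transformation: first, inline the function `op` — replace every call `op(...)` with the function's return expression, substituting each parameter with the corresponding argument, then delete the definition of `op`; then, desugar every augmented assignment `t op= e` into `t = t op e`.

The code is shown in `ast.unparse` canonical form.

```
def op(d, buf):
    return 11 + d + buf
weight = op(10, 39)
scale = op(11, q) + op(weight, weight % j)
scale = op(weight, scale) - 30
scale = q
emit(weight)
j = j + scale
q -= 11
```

Transformed code:
weight = 11 + 10 + 39
scale = 11 + 11 + q + (11 + weight + weight % j)
scale = 11 + weight + scale - 30
scale = q
emit(weight)
j = j + scale
q = q - 11

1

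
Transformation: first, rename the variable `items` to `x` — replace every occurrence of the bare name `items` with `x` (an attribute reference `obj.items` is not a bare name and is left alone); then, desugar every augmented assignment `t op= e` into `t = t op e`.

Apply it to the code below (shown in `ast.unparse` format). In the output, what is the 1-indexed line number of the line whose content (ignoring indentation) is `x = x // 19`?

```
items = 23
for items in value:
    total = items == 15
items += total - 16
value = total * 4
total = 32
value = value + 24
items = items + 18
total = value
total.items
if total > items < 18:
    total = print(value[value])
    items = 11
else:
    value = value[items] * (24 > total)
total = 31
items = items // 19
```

17

Transformed code:
x = 23
for x in value:
    total = x == 15
x = x + (total - 16)
value = total * 4
total = 32
value = value + 24
x = x + 18
total = value
total.items
if total > x < 18:
    total = print(value[value])
    x = 11
else:
    value = value[x] * (24 > total)
total = 31
x = x // 19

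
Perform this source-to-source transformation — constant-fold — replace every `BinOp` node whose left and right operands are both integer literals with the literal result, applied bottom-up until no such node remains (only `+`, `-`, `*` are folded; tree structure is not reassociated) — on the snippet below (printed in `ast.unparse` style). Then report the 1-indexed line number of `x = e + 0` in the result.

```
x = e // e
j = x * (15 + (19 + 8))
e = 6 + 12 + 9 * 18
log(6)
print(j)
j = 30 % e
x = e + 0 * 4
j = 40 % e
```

7

Transformed code:
x = e // e
j = x * 42
e = 180
log(6)
print(j)
j = 30 % e
x = e + 0
j = 40 % e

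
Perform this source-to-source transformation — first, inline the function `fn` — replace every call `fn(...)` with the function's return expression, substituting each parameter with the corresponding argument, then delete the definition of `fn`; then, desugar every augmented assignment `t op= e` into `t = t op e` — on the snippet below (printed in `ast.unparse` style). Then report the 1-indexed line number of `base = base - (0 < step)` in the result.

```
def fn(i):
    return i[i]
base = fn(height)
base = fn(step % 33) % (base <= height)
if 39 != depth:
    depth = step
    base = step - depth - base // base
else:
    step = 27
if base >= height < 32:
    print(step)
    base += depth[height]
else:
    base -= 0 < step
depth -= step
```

12

Transformed code:
base = height[height]
base = (step % 33)[step % 33] % (base <= height)
if 39 != depth:
    depth = step
    base = step - depth - base // base
else:
    step = 27
if base >= height < 32:
    print(step)
    base = base + depth[height]
else:
    base = base - (0 < step)
depth = depth - step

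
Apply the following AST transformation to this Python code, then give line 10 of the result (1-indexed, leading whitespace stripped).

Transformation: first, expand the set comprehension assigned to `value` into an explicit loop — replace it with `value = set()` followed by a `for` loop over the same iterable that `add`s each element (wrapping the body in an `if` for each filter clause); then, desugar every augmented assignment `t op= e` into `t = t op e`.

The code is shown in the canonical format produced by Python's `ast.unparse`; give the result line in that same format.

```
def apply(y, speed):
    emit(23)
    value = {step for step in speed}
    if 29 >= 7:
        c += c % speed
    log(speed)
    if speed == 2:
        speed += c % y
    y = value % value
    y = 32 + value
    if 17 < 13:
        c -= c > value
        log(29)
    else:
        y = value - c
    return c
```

Transformed code:
def apply(y, speed):
    emit(23)
    value = set()
    for step in speed:
        value.add(step)
    if 29 >= 7:
        c = c + c % speed
    log(speed)
    if speed == 2:
        speed = speed + c % y
    y = value % value
    y = 32 + value
    if 17 < 13:
        c = c - (c > value)
        log(29)
    else:
        y = value - c
    return c

speed = speed + c % y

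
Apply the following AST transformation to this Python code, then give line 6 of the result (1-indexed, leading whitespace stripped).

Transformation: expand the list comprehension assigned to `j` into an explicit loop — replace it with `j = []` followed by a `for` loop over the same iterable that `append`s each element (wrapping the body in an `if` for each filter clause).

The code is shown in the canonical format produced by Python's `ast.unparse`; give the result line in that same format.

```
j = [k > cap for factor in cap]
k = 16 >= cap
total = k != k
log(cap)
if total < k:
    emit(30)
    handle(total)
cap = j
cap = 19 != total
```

log(cap)

Transformed code:
j = []
for factor in cap:
    j.append(k > cap)
k = 16 >= cap
total = k != k
log(cap)
if total < k:
    emit(30)
    handle(total)
cap = j
cap = 19 != total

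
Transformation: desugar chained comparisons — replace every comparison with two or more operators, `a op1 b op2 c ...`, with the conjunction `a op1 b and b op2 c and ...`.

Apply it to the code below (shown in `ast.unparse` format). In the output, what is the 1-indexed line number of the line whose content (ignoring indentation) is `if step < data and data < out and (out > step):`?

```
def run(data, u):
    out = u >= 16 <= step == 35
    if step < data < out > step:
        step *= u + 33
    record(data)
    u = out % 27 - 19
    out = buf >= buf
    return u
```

Transformed code:
def run(data, u):
    out = u >= 16 and 16 <= step and (step == 35)
    if step < data and data < out and (out > step):
        step *= u + 33
    record(data)
    u = out % 27 - 19
    out = buf >= buf
    return u

3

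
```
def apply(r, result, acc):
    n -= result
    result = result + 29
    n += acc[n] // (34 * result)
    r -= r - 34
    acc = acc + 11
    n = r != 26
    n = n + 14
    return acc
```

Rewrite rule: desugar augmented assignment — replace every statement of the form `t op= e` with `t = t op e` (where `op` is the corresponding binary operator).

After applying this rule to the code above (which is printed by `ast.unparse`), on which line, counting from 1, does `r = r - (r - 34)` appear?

5

Transformed code:
def apply(r, result, acc):
    n = n - result
    result = result + 29
    n = n + acc[n] // (34 * result)
    r = r - (r - 34)
    acc = acc + 11
    n = r != 26
    n = n + 14
    return acc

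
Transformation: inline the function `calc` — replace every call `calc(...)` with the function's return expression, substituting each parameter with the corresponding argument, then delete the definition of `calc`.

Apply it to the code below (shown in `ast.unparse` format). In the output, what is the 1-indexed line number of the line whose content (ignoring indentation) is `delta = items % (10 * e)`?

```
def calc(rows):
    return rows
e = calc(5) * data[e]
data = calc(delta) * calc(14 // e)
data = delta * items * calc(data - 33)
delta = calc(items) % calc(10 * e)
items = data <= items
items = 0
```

4

Transformed code:
e = 5 * data[e]
data = delta * (14 // e)
data = delta * items * (data - 33)
delta = items % (10 * e)
items = data <= items
items = 0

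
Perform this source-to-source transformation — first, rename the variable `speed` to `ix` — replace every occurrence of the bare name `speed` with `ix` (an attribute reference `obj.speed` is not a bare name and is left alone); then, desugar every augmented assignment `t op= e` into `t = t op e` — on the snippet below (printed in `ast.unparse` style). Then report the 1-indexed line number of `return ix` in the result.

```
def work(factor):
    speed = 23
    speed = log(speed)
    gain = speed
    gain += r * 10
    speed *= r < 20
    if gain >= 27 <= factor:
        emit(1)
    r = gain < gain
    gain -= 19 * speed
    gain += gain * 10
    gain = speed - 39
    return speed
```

Transformed code:
def work(factor):
    ix = 23
    ix = log(ix)
    gain = ix
    gain = gain + r * 10
    ix = ix * (r < 20)
    if gain >= 27 <= factor:
        emit(1)
    r = gain < gain
    gain = gain - 19 * ix
    gain = gain + gain * 10
    gain = ix - 39
    return ix

13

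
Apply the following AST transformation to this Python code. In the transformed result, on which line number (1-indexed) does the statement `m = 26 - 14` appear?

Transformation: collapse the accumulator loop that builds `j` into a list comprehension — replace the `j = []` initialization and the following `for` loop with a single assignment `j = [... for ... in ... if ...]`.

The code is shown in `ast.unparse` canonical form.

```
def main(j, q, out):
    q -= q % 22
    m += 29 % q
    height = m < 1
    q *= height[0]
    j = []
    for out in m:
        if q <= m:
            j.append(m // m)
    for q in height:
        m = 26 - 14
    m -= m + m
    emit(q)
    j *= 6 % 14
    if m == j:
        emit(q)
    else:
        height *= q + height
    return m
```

8

Transformed code:
def main(j, q, out):
    q -= q % 22
    m += 29 % q
    height = m < 1
    q *= height[0]
    j = [m // m for out in m if q <= m]
    for q in height:
        m = 26 - 14
    m -= m + m
    emit(q)
    j *= 6 % 14
    if m == j:
        emit(q)
    else:
        height *= q + height
    return m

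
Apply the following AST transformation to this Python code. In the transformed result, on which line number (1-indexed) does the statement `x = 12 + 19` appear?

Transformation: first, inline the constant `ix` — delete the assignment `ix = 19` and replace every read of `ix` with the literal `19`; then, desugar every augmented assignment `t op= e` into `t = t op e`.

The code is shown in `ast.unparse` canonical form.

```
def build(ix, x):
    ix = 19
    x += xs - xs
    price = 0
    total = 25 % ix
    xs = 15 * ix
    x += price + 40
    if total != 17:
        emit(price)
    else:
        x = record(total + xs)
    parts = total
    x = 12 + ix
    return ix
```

12

Transformed code:
def build(ix, x):
    x = x + (xs - xs)
    price = 0
    total = 25 % 19
    xs = 15 * 19
    x = x + (price + 40)
    if total != 17:
        emit(price)
    else:
        x = record(total + xs)
    parts = total
    x = 12 + 19
    return 19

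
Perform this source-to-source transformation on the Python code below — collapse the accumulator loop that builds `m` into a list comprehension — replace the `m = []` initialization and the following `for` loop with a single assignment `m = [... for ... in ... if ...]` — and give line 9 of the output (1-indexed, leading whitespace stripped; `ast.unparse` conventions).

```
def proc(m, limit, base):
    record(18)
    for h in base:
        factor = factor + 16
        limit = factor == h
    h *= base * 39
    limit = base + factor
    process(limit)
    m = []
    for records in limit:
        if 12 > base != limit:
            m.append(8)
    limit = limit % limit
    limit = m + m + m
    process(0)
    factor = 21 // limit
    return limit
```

m = [8 for records in limit if 12 > base != limit]

Transformed code:
def proc(m, limit, base):
    record(18)
    for h in base:
        factor = factor + 16
        limit = factor == h
    h *= base * 39
    limit = base + factor
    process(limit)
    m = [8 for records in limit if 12 > base != limit]
    limit = limit % limit
    limit = m + m + m
    process(0)
    factor = 21 // limit
    return limit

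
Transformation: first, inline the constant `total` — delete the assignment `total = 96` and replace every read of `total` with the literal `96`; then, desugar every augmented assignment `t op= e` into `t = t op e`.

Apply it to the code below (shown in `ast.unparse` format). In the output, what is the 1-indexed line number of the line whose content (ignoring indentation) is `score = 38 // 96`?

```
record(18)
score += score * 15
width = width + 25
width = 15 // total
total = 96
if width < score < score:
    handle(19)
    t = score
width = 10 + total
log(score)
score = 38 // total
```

10

Transformed code:
record(18)
score = score + score * 15
width = width + 25
width = 15 // 96
if width < score < score:
    handle(19)
    t = score
width = 10 + 96
log(score)
score = 38 // 96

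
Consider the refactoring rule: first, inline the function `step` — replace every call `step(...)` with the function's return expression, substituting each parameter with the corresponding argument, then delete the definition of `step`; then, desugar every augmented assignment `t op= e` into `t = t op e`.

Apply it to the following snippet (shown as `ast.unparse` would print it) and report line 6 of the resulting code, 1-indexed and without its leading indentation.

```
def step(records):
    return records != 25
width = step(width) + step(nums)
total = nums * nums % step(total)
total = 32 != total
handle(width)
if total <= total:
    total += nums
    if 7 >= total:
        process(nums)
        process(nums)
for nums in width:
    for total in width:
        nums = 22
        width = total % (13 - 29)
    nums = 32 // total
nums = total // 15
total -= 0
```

Transformed code:
width = (width != 25) + (nums != 25)
total = nums * nums % (total != 25)
total = 32 != total
handle(width)
if total <= total:
    total = total + nums
    if 7 >= total:
        process(nums)
        process(nums)
for nums in width:
    for total in width:
        nums = 22
        width = total % (13 - 29)
    nums = 32 // total
nums = total // 15
total = total - 0

total = total + nums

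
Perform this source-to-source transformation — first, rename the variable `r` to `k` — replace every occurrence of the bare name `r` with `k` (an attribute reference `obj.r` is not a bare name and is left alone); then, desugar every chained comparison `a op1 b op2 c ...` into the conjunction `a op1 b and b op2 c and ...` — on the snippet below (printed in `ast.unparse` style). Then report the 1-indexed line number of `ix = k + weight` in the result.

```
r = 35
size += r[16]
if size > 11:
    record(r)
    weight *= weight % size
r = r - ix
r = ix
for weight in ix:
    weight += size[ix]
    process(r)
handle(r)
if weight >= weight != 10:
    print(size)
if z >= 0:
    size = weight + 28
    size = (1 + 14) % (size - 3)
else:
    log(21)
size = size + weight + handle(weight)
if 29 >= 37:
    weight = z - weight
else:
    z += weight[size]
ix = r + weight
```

Transformed code:
k = 35
size += k[16]
if size > 11:
    record(k)
    weight *= weight % size
k = k - ix
k = ix
for weight in ix:
    weight += size[ix]
    process(k)
handle(k)
if weight >= weight and weight != 10:
    print(size)
if z >= 0:
    size = weight + 28
    size = (1 + 14) % (size - 3)
else:
    log(21)
size = size + weight + handle(weight)
if 29 >= 37:
    weight = z - weight
else:
    z += weight[size]
ix = k + weight

24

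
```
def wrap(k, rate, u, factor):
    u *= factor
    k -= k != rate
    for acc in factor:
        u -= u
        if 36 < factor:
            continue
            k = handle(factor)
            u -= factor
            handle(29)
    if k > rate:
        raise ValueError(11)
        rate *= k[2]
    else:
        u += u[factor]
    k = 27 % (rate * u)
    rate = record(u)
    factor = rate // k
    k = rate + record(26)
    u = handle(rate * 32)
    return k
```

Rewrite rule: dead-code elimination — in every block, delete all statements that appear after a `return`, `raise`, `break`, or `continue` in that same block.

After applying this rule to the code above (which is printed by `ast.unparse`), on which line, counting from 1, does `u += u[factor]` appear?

11

Transformed code:
def wrap(k, rate, u, factor):
    u *= factor
    k -= k != rate
    for acc in factor:
        u -= u
        if 36 < factor:
            continue
    if k > rate:
        raise ValueError(11)
    else:
        u += u[factor]
    k = 27 % (rate * u)
    rate = record(u)
    factor = rate // k
    k = rate + record(26)
    u = handle(rate * 32)
    return k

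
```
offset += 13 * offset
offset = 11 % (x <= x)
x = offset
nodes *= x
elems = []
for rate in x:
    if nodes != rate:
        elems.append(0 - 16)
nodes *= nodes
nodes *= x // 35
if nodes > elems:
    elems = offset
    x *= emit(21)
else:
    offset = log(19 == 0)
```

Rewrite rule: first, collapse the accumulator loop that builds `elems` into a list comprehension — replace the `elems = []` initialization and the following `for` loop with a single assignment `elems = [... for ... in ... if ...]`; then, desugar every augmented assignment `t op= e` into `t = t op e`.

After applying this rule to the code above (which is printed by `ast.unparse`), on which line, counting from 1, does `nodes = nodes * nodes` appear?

6

Transformed code:
offset = offset + 13 * offset
offset = 11 % (x <= x)
x = offset
nodes = nodes * x
elems = [0 - 16 for rate in x if nodes != rate]
nodes = nodes * nodes
nodes = nodes * (x // 35)
if nodes > elems:
    elems = offset
    x = x * emit(21)
else:
    offset = log(19 == 0)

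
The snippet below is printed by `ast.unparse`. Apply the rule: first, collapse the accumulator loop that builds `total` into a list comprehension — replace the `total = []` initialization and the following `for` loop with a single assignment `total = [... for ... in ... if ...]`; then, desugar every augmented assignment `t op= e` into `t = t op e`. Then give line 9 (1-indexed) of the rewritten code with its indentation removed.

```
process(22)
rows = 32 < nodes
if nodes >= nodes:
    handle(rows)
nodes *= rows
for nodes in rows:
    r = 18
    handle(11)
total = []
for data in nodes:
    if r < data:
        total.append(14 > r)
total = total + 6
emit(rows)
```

total = [14 > r for data in nodes if r < data]

Transformed code:
process(22)
rows = 32 < nodes
if nodes >= nodes:
    handle(rows)
nodes = nodes * rows
for nodes in rows:
    r = 18
    handle(11)
total = [14 > r for data in nodes if r < data]
total = total + 6
emit(rows)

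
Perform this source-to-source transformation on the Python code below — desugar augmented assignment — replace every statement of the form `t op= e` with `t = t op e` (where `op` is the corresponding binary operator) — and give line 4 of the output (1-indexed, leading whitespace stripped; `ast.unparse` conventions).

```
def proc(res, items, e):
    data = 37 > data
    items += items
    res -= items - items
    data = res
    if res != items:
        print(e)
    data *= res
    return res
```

res = res - (items - items)

Transformed code:
def proc(res, items, e):
    data = 37 > data
    items = items + items
    res = res - (items - items)
    data = res
    if res != items:
        print(e)
    data = data * res
    return res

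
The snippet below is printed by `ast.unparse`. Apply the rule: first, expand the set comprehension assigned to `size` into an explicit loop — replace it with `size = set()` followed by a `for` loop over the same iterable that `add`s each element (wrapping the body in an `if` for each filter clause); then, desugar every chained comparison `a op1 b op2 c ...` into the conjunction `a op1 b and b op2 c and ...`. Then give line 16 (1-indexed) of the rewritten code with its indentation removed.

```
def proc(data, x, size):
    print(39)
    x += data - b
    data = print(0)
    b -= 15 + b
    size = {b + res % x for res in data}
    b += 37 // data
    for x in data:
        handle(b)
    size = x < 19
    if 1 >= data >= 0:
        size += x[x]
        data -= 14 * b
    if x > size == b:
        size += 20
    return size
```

if x > size and size == b:

Transformed code:
def proc(data, x, size):
    print(39)
    x += data - b
    data = print(0)
    b -= 15 + b
    size = set()
    for res in data:
        size.add(b + res % x)
    b += 37 // data
    for x in data:
        handle(b)
    size = x < 19
    if 1 >= data and data >= 0:
        size += x[x]
        data -= 14 * b
    if x > size and size == b:
        size += 20
    return size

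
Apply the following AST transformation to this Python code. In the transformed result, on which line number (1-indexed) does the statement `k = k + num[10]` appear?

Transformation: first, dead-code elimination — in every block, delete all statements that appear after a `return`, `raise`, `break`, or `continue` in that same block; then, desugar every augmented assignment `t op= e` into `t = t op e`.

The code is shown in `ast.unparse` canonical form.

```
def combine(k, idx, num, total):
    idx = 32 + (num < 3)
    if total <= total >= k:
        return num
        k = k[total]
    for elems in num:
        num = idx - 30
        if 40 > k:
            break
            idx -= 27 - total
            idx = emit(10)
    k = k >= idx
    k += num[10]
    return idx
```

10

Transformed code:
def combine(k, idx, num, total):
    idx = 32 + (num < 3)
    if total <= total >= k:
        return num
    for elems in num:
        num = idx - 30
        if 40 > k:
            break
    k = k >= idx
    k = k + num[10]
    return idx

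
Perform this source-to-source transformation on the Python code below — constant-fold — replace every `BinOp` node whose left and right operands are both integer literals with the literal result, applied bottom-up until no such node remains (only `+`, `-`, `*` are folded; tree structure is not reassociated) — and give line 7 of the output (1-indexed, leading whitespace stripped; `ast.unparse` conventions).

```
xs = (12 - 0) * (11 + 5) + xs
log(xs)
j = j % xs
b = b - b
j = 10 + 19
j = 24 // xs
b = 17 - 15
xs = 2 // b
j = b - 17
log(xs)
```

b = 2

Transformed code:
xs = 192 + xs
log(xs)
j = j % xs
b = b - b
j = 29
j = 24 // xs
b = 2
xs = 2 // b
j = b - 17
log(xs)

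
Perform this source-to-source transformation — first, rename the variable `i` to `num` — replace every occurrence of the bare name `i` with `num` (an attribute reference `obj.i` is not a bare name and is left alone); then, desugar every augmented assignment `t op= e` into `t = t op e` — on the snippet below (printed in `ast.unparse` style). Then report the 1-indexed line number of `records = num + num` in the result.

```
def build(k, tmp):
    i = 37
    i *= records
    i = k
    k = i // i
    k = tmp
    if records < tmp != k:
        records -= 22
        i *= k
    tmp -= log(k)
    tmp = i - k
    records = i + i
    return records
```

Transformed code:
def build(k, tmp):
    num = 37
    num = num * records
    num = k
    k = num // num
    k = tmp
    if records < tmp != k:
        records = records - 22
        num = num * k
    tmp = tmp - log(k)
    tmp = num - k
    records = num + num
    return records

12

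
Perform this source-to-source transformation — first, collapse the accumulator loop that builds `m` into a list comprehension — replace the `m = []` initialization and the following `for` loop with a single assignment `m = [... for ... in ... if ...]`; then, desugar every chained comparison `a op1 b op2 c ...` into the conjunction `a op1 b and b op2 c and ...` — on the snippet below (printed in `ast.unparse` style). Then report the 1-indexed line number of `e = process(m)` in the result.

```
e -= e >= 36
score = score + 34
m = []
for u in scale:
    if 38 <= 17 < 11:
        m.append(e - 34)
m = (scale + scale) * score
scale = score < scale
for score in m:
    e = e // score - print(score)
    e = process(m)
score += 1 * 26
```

Transformed code:
e -= e >= 36
score = score + 34
m = [e - 34 for u in scale if 38 <= 17 and 17 < 11]
m = (scale + scale) * score
scale = score < scale
for score in m:
    e = e // score - print(score)
    e = process(m)
score += 1 * 26

8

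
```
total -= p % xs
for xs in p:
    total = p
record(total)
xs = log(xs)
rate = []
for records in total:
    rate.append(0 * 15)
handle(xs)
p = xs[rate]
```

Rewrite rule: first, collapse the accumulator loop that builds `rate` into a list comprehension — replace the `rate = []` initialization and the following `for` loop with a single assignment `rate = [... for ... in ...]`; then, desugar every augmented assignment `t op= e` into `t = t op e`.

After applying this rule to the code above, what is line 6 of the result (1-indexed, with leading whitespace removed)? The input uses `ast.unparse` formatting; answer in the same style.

rate = [0 * 15 for records in total]

Transformed code:
total = total - p % xs
for xs in p:
    total = p
record(total)
xs = log(xs)
rate = [0 * 15 for records in total]
handle(xs)
p = xs[rate]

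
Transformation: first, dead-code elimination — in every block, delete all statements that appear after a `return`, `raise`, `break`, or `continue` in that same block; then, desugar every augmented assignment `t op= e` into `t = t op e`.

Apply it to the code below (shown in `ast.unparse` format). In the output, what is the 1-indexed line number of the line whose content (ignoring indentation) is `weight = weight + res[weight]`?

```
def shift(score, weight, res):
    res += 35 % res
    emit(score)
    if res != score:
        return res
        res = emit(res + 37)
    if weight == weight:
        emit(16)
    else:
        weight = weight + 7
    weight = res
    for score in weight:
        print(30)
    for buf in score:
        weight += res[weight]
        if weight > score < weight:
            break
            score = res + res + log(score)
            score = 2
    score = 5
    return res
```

14

Transformed code:
def shift(score, weight, res):
    res = res + 35 % res
    emit(score)
    if res != score:
        return res
    if weight == weight:
        emit(16)
    else:
        weight = weight + 7
    weight = res
    for score in weight:
        print(30)
    for buf in score:
        weight = weight + res[weight]
        if weight > score < weight:
            break
    score = 5
    return res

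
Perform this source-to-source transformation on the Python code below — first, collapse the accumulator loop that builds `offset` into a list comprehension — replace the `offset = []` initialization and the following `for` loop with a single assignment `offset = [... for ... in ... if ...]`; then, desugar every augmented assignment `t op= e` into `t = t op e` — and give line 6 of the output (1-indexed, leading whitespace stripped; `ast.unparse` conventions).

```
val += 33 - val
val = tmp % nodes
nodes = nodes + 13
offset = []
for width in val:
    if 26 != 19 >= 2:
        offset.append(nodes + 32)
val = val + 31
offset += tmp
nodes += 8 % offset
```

offset = offset + tmp

Transformed code:
val = val + (33 - val)
val = tmp % nodes
nodes = nodes + 13
offset = [nodes + 32 for width in val if 26 != 19 >= 2]
val = val + 31
offset = offset + tmp
nodes = nodes + 8 % offset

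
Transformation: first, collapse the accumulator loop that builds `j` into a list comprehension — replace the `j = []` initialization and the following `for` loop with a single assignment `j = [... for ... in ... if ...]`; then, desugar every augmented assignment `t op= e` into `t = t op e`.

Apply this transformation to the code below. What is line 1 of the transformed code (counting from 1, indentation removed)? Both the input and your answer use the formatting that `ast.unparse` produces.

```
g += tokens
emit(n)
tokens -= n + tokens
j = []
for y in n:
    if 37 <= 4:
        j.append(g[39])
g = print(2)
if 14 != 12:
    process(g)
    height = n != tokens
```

Transformed code:
g = g + tokens
emit(n)
tokens = tokens - (n + tokens)
j = [g[39] for y in n if 37 <= 4]
g = print(2)
if 14 != 12:
    process(g)
    height = n != tokens

g = g + tokens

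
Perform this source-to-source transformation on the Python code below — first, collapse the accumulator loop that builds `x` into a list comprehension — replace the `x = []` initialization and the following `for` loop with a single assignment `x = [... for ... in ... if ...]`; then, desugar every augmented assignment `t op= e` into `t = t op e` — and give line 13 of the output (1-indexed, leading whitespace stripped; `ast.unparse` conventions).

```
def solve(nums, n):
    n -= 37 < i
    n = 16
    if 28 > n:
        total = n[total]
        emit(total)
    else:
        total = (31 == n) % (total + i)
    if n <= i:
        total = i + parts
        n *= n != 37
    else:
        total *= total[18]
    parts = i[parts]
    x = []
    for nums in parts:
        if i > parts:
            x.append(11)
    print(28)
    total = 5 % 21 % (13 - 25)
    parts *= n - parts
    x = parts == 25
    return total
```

Transformed code:
def solve(nums, n):
    n = n - (37 < i)
    n = 16
    if 28 > n:
        total = n[total]
        emit(total)
    else:
        total = (31 == n) % (total + i)
    if n <= i:
        total = i + parts
        n = n * (n != 37)
    else:
        total = total * total[18]
    parts = i[parts]
    x = [11 for nums in parts if i > parts]
    print(28)
    total = 5 % 21 % (13 - 25)
    parts = parts * (n - parts)
    x = parts == 25
    return total

total = total * total[18]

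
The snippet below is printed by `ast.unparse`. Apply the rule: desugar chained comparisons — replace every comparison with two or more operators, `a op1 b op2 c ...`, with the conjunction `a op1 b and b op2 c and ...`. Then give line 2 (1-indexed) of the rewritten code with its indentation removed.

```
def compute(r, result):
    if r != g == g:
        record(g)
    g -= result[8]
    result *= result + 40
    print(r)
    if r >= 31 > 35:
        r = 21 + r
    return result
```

if r != g and g == g:

Transformed code:
def compute(r, result):
    if r != g and g == g:
        record(g)
    g -= result[8]
    result *= result + 40
    print(r)
    if r >= 31 and 31 > 35:
        r = 21 + r
    return result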